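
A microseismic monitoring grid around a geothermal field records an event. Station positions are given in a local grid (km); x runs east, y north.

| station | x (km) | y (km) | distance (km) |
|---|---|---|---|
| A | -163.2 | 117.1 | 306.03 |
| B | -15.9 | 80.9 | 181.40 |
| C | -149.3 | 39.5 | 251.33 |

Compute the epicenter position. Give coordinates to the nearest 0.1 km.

Circle about each station: (x + 163.2)² + (y − 117.1)² = 306.03²; (x + 15.9)² + (y − 80.9)² = 181.40²; (x + 149.3)² + (y − 39.5)² = 251.33².
Subtracting the A equation from the B and C equations removes the quadratic terms:
294.6 x − 72.4 y = 27199.37
27.8 x − 155.2 y = 13991.68
Solving the 2×2 system: x ≈ 73.4, y ≈ -77.0 km.
Check against A (with the unrounded x, y): √((x + 163.2)²+(y − 117.1)²) = 306.03 ≈ 306.03 km. ✓

73.4 km east, -77.0 km north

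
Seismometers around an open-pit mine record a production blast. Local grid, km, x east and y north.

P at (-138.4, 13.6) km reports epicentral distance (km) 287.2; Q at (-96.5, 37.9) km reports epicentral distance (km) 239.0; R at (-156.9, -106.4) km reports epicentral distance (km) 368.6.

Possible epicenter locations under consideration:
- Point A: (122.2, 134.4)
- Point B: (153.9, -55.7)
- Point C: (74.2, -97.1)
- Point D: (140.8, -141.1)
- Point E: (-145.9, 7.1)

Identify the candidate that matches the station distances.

Point A

For each candidate, compare |candidate − station| to the reported distance:
Point A: residuals P 0.0, Q 0.0, R 0.0 → max 0.0 km
Point B: residuals P 13.2, Q 28.3, R 53.7 → max 53.7 km
Point C: residuals P 47.5, Q 21.4, R 137.3 → max 137.3 km
Point D: residuals P 32.0, Q 58.2, R 68.9 → max 68.9 km
Point E: residuals P 277.3, Q 180.8, R 254.6 → max 277.3 km
Only Point A has all residuals ≈ 0.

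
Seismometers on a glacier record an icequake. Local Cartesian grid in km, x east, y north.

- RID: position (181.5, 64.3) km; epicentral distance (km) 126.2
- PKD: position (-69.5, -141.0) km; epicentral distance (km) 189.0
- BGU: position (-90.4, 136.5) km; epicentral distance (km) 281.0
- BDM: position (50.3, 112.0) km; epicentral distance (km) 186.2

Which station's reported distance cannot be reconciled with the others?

Solve using three stations at a time. Using PKD, BGU, BDM (subtract circle equations pairwise → linear system) gives (x, y) ≈ (104.2, -66.3).
Distances from that point to each station vs reported:
  RID: calculated 151.8 vs reported 126.2 → residual 25.6 km
  PKD: calculated 189.1 vs reported 189.0 → residual 0.1 km
  BGU: calculated 281.0 vs reported 281.0 → residual 0.0 km
  BDM: calculated 186.3 vs reported 186.2 → residual 0.1 km
PKD, BGU, BDM are mutually consistent (residuals ≈ 0); RID is off by 25.6 km.

RID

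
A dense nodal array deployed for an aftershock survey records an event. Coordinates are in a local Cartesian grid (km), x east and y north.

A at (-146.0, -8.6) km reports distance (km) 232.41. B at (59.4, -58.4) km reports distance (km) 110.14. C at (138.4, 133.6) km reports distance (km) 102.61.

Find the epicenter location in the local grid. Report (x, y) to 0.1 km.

Circle about each station: (x + 146.0)² + (y + 8.6)² = 232.41²; (x − 59.4)² + (y + 58.4)² = 110.14²; (x − 138.4)² + (y − 133.6)² = 102.61².
Subtracting the A equation from the B and C equations removes the quadratic terms:
410.8 x − 99.6 y = 27432.55
568.8 x + 284.4 y = 59099.16
Solving the 2×2 system: x ≈ 78.9, y ≈ 50.0 km.

78.9 km east, 50.0 km north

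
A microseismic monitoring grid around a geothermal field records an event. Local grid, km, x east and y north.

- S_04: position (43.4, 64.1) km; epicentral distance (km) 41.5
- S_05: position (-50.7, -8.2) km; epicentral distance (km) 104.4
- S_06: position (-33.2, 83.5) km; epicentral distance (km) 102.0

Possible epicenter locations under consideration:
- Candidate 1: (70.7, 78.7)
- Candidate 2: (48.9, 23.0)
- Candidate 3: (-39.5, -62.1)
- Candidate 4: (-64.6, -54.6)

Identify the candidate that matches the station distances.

Candidate 2

For each candidate, compare |candidate − station| to the reported distance:
Candidate 1: residuals S_04 10.5, S_05 44.9, S_06 2.0 → max 44.9 km
Candidate 2: residuals S_04 0.0, S_05 0.0, S_06 0.0 → max 0.0 km
Candidate 3: residuals S_04 109.5, S_05 49.3, S_06 43.7 → max 109.5 km
Candidate 4: residuals S_04 119.0, S_05 56.0, S_06 39.6 → max 119.0 km
Only Candidate 2 has all residuals ≈ 0.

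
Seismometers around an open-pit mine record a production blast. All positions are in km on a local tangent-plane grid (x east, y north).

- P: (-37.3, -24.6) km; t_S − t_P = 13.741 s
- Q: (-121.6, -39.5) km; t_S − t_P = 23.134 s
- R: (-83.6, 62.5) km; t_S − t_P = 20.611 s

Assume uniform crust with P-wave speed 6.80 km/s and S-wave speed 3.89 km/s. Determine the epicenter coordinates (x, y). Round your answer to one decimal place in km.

Distance from S−P lag: d = Δt · v_P v_S / (v_P − v_S) = Δt · (6.80·3.89)/(6.80−3.89) ≈ 9.0900·Δt.
So d_P = 124.91, d_Q = 210.29, d_R = 187.35 km.
Circle about each station: (x + 37.3)² + (y + 24.6)² = 124.91²; (x + 121.6)² + (y + 39.5)² = 210.29²; (x + 83.6)² + (y − 62.5)² = 187.35².
Subtracting the P equation from the Q and R equations removes the quadratic terms:
-168.6 x − 29.8 y = -14269.02
-92.6 x + 174.2 y = -10598.75
Solving the 2×2 system: x ≈ 87.2, y ≈ -14.5 km.
Check against P (with the unrounded x, y): √((x + 37.3)²+(y + 24.6)²) = 124.90 ≈ 124.91 km. ✓

87.2 km east, -14.5 km north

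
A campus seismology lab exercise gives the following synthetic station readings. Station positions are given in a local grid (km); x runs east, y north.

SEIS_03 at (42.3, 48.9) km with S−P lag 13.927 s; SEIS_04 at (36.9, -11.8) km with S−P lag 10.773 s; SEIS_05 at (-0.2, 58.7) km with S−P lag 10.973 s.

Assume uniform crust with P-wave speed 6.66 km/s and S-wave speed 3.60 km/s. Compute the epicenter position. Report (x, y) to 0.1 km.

-47.5 km east, -13.1 km north

Distance from S−P lag: d = Δt · v_P v_S / (v_P − v_S) = Δt · (6.66·3.60)/(6.66−3.60) ≈ 7.8353·Δt.
So d_SEIS_03 = 109.12, d_SEIS_04 = 84.41, d_SEIS_05 = 85.98 km.
Circle about each station: (x − 42.3)² + (y − 48.9)² = 109.12²; (x − 36.9)² + (y + 11.8)² = 84.41²; (x + 0.2)² + (y − 58.7)² = 85.98².
Subtracting the SEIS_03 equation from the SEIS_04 and SEIS_05 equations removes the quadratic terms:
-10.8 x − 121.4 y = 2102.48
-85.0 x + 19.6 y = 3779.84
Solving the 2×2 system: x ≈ -47.5, y ≈ -13.1 km.
Check against SEIS_03 (with the unrounded x, y): √((x − 42.3)²+(y − 48.9)²) = 109.11 ≈ 109.12 km. ✓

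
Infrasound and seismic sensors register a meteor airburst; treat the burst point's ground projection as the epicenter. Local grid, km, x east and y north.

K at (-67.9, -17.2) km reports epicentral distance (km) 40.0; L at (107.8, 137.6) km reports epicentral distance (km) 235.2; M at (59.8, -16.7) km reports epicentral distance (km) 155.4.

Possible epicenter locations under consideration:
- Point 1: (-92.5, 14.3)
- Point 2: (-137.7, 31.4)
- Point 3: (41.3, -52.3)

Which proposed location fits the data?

Point 1

For each candidate, compare |candidate − station| to the reported distance:
Point 1: residuals K 0.0, L 0.0, M 0.0 → max 0.0 km
Point 2: residuals K 45.1, L 32.3, M 47.9 → max 47.9 km
Point 3: residuals K 74.7, L 34.0, M 115.3 → max 115.3 km
Only Point 1 has all residuals ≈ 0.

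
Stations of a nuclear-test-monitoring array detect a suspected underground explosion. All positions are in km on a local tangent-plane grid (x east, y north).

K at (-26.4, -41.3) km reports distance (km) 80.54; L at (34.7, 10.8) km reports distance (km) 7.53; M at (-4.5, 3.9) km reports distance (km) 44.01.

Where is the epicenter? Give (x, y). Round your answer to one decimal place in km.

39.5 km east, 5.0 km north

Circle about each station: (x + 26.4)² + (y + 41.3)² = 80.54²; (x − 34.7)² + (y − 10.8)² = 7.53²; (x + 4.5)² + (y − 3.9)² = 44.01².
Subtracting the K equation from the L and M equations removes the quadratic terms:
122.2 x + 104.2 y = 5348.07
43.8 x + 90.4 y = 2182.62
Solving the 2×2 system: x ≈ 39.5, y ≈ 5.0 km.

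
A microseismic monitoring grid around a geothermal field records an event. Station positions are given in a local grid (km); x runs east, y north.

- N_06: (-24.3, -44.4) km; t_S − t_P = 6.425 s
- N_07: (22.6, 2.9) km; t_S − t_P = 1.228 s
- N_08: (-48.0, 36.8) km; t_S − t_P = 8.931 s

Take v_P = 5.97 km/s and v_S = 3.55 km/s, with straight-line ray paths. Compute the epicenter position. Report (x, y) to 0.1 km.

x ≈ 17.2 km, y ≈ -6.4 km

Distance from S−P lag: d = Δt · v_P v_S / (v_P − v_S) = Δt · (5.97·3.55)/(5.97−3.55) ≈ 8.7576·Δt.
So d_N_06 = 56.27, d_N_07 = 10.75, d_N_08 = 78.21 km.
Circle about each station: (x + 24.3)² + (y + 44.4)² = 56.27²; (x − 22.6)² + (y − 2.9)² = 10.75²; (x + 48.0)² + (y − 36.8)² = 78.21².
Subtracting the N_06 equation from the N_07 and N_08 equations removes the quadratic terms:
93.8 x + 94.6 y = 1008.07
-47.4 x + 162.4 y = -1854.10
Solving the 2×2 system: x ≈ 17.2, y ≈ -6.4 km.
Check against N_06 (with the unrounded x, y): √((x + 24.3)²+(y + 44.4)²) = 56.27 ≈ 56.27 km. ✓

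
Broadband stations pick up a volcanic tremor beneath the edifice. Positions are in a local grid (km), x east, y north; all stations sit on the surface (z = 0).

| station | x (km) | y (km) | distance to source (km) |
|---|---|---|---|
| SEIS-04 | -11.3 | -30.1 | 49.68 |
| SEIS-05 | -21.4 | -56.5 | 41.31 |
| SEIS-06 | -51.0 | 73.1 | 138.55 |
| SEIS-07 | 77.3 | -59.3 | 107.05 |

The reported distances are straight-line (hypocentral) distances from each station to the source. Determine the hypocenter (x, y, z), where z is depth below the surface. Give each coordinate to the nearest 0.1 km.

x ≈ -21.4 km, y ≈ -55.8 km, depth ≈ 41.3 km

Each station gives a sphere (x−x_i)² + (y−y_i)² + z² = d_i² (stations at z=0).
Subtracting the SEIS-04 sphere from SEIS-05 and SEIS-06: z² cancels, leaving linear equations in x and y:
-20.2 x − 52.8 y = 3378.10
-79.4 x + 206.4 y = -9817.09
Solving: x ≈ -21.395, y ≈ -55.794 km (keep extra digits for the depth step; rounded: -21.4, -55.8).
Then from the SEIS-04 sphere: z² = 49.68² − (x + 11.3)² − (y + 30.1)² with x = -21.395, y = -55.794, so z ≈ 41.304 ≈ 41.3 km.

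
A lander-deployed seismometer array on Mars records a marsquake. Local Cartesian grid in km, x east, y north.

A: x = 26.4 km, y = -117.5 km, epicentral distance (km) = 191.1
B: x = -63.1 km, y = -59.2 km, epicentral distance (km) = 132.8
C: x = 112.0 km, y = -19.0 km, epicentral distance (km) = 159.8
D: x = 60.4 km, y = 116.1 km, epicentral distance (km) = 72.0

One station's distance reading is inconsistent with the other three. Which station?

Solve using three stations at a time. Using A, B, C (subtract circle equations pairwise → linear system) gives (x, y) ≈ (-22.5, 67.2).
Distances from that point to each station vs reported:
  A: calculated 191.1 vs reported 191.1 → residual 0.0 km
  B: calculated 132.8 vs reported 132.8 → residual 0.0 km
  C: calculated 159.8 vs reported 159.8 → residual 0.0 km
  D: calculated 96.3 vs reported 72.0 → residual 24.3 km
A, B, C are mutually consistent (residuals ≈ 0); D is off by 24.3 km.

D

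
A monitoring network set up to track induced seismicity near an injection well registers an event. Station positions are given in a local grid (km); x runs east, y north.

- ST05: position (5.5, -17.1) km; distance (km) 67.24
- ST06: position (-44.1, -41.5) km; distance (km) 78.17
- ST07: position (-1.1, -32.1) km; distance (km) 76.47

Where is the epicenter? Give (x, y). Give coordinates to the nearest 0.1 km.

(-35.5, 36.2)

Circle about each station: (x − 5.5)² + (y + 17.1)² = 67.24²; (x + 44.1)² + (y + 41.5)² = 78.17²; (x + 1.1)² + (y + 32.1)² = 76.47².
Subtracting the ST05 equation from the ST06 and ST07 equations removes the quadratic terms:
-99.2 x − 48.8 y = 1755.07
-13.2 x − 30.0 y = -617.48
Solving the 2×2 system: x ≈ -35.5, y ≈ 36.2 km.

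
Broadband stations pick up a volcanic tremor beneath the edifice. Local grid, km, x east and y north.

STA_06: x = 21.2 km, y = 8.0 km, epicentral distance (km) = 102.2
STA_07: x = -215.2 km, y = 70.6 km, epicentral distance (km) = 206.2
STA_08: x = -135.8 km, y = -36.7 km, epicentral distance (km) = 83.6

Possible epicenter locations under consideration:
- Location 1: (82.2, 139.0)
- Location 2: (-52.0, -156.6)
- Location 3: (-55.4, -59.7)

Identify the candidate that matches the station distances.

Location 3

For each candidate, compare |candidate − station| to the reported distance:
Location 1: residuals STA_06 42.3, STA_07 99.0, STA_08 196.4 → max 196.4 km
Location 2: residuals STA_06 77.9, STA_07 73.5, STA_08 62.7 → max 77.9 km
Location 3: residuals STA_06 0.0, STA_07 0.0, STA_08 0.0 → max 0.0 km
Only Location 3 has all residuals ≈ 0.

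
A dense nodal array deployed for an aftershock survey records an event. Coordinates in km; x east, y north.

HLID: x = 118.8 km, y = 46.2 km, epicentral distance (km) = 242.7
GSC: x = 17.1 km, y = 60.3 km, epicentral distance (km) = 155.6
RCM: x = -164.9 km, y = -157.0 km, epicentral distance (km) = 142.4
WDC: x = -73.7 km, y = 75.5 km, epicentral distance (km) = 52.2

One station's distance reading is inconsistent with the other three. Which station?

Solve using three stations at a time. Using HLID, GSC, RCM (subtract circle equations pairwise → linear system) gives (x, y) ≈ (-113.4, -24.3).
Distances from that point to each station vs reported:
  HLID: calculated 242.6 vs reported 242.7 → residual 0.1 km
  GSC: calculated 155.5 vs reported 155.6 → residual 0.1 km
  RCM: calculated 142.3 vs reported 142.4 → residual 0.1 km
  WDC: calculated 107.4 vs reported 52.2 → residual 55.2 km
HLID, GSC, RCM are mutually consistent (residuals ≈ 0); WDC is off by 55.2 km.

WDC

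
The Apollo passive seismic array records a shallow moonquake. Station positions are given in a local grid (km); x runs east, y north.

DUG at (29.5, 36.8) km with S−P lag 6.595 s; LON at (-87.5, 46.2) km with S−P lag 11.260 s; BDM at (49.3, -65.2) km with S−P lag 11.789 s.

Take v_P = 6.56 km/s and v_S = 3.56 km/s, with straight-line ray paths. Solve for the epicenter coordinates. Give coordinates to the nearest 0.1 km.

Distance from S−P lag: d = Δt · v_P v_S / (v_P − v_S) = Δt · (6.56·3.56)/(6.56−3.56) ≈ 7.7845·Δt.
So d_DUG = 51.34, d_LON = 87.65, d_BDM = 91.77 km.
Circle about each station: (x − 29.5)² + (y − 36.8)² = 51.34²; (x + 87.5)² + (y − 46.2)² = 87.65²; (x − 49.3)² + (y + 65.2)² = 91.77².
Subtracting pairs of circle equations eliminates x²+y² and gives linear equations (the radical axes):
-234.0 x + 18.8 y = 2519.47
39.6 x − 204.0 y = -1328.90
Solving the 2×2 system: x ≈ -10.4, y ≈ 4.5 km.

x ≈ -10.4 km, y ≈ 4.5 km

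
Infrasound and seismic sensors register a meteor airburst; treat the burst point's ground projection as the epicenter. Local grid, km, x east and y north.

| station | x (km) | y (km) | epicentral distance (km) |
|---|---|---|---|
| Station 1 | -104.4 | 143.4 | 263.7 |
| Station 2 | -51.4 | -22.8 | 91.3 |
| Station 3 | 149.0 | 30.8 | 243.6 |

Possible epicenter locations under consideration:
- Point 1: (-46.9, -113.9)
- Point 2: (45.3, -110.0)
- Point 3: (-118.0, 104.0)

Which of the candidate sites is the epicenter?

Point 1

For each candidate, compare |candidate − station| to the reported distance:
Point 1: residuals Station 1 0.1, Station 2 0.1, Station 3 0.1 → max 0.1 km
Point 2: residuals Station 1 30.6, Station 2 38.9, Station 3 68.7 → max 68.7 km
Point 3: residuals Station 1 222.0, Station 2 51.9, Station 3 33.3 → max 222.0 km
Only Point 1 has all residuals ≈ 0.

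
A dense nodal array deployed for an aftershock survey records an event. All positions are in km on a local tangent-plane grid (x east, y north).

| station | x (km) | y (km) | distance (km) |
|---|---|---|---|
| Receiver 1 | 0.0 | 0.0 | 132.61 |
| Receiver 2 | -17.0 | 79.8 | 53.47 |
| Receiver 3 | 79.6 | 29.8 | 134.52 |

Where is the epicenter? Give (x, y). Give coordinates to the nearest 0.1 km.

(-7.4, 132.4)

Circle about each station: x² + y² = 132.61²; (x + 17.0)² + (y − 79.8)² = 53.47²; (x − 79.6)² + (y − 29.8)² = 134.52².
Subtracting pairs of circle equations eliminates x²+y² and gives linear equations (the radical axes):
-34.0 x + 159.6 y = 21383.41
159.2 x + 59.6 y = 6713.98
Solving the 2×2 system: x ≈ -7.4, y ≈ 132.4 km.
Check against Receiver 1 (with the unrounded x, y): √(x²+y²) = 132.61 ≈ 132.61 km. ✓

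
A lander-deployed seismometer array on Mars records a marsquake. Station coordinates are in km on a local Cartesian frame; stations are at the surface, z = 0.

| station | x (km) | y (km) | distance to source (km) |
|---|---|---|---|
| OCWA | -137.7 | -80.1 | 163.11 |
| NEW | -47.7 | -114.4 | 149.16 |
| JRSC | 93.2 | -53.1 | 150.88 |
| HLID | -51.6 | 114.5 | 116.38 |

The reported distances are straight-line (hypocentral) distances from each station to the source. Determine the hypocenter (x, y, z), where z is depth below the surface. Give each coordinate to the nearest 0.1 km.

Each station gives a sphere (x−x_i)² + (y−y_i)² + z² = d_i² (stations at z=0).
Subtracting the OCWA sphere from NEW and JRSC: z² cancels, leaving linear equations in x and y:
180.0 x − 68.6 y = -5658.48
461.8 x + 54.0 y = -10031.35
Solving: x ≈ -24.003, y ≈ 19.504 km (keep extra digits for the depth step; rounded: -24.0, 19.5).
Then from the OCWA sphere: z² = 163.11² − (x + 137.7)² − (y + 80.1)² with x = -24.003, y = 19.504, so z ≈ 61.294 ≈ 61.3 km.

(-24.0, 19.5, 61.3)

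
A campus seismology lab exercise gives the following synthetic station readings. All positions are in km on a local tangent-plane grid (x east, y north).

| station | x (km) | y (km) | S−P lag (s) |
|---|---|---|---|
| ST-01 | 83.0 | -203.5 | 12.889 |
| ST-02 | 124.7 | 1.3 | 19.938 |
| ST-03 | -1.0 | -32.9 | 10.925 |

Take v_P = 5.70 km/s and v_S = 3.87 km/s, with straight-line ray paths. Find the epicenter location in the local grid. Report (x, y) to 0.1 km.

Distance from S−P lag: d = Δt · v_P v_S / (v_P − v_S) = Δt · (5.70·3.87)/(5.70−3.87) ≈ 12.0541·Δt.
So d_ST-01 = 155.37, d_ST-02 = 240.33, d_ST-03 = 131.69 km.
Circle about each station: (x − 83.0)² + (y + 203.5)² = 155.37²; (x − 124.7)² + (y − 1.3)² = 240.33²; (x + 1.0)² + (y + 32.9)² = 131.69².
Subtracting the ST-01 equation from the ST-02 and ST-03 equations removes the quadratic terms:
83.4 x + 409.6 y = -66368.14
-168.0 x + 341.2 y = -40420.26
Solving the 2×2 system: x ≈ -62.6, y ≈ -149.3 km.
Check against ST-01 (with the unrounded x, y): √((x − 83.0)²+(y + 203.5)²) = 155.36 ≈ 155.37 km. ✓

x ≈ -62.6 km, y ≈ -149.3 km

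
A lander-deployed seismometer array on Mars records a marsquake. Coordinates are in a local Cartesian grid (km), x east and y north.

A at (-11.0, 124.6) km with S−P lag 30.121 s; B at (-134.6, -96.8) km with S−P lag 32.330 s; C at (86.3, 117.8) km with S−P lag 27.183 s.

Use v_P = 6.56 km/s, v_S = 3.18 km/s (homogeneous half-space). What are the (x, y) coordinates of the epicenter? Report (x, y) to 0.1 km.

Distance from S−P lag: d = Δt · v_P v_S / (v_P − v_S) = Δt · (6.56·3.18)/(6.56−3.18) ≈ 6.1718·Δt.
So d_A = 185.90, d_B = 199.54, d_C = 167.77 km.
Circle about each station: (x + 11.0)² + (y − 124.6)² = 185.90²; (x + 134.6)² + (y + 96.8)² = 199.54²; (x − 86.3)² + (y − 117.8)² = 167.77².
Subtracting the A equation from the B and C equations removes the quadratic terms:
-247.2 x − 442.8 y = 6583.84
194.6 x − 13.6 y = 12090.41
Solving the 2×2 system: x ≈ 58.8, y ≈ -47.7 km.

x ≈ 58.8 km, y ≈ -47.7 km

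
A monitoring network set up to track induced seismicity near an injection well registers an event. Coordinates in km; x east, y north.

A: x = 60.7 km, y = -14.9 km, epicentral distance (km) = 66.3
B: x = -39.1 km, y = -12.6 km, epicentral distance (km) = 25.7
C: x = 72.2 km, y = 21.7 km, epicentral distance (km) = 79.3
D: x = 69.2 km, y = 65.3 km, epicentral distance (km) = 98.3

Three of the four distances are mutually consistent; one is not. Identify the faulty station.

B

Solve using three stations at a time. Using A, C, D (subtract circle equations pairwise → linear system) gives (x, y) ≈ (-4.0, -0.3).
Distances from that point to each station vs reported:
  A: calculated 66.3 vs reported 66.3 → residual 0.0 km
  B: calculated 37.2 vs reported 25.7 → residual 11.5 km
  C: calculated 79.3 vs reported 79.3 → residual 0.0 km
  D: calculated 98.3 vs reported 98.3 → residual 0.0 km
A, C, D are mutually consistent (residuals ≈ 0); B is off by 11.5 km.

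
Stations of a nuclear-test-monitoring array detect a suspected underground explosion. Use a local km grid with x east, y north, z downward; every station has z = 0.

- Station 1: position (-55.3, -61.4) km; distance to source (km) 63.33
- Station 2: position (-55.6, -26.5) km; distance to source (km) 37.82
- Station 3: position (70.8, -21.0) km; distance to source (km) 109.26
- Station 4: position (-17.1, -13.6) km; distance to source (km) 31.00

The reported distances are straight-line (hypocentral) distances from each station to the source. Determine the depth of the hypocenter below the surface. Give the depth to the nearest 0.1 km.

z ≈ 24.6 km

Each station gives a sphere (x−x_i)² + (y−y_i)² + z² = d_i² (stations at z=0).
Subtracting the Station 1 sphere from Station 2 and Station 3: z² cancels, leaving linear equations in x and y:
-0.6 x + 69.8 y = -454.10
252.2 x + 80.8 y = -9301.47
Solving: x ≈ -34.701, y ≈ -6.804 km (keep extra digits for the depth step; rounded: -34.7, -6.8).
Then from the Station 1 sphere: z² = 63.33² − (x + 55.3)² − (y + 61.4)² with x = -34.701, y = -6.804, so z ≈ 24.610 ≈ 24.6 km.
Check against Station 4 (with the unrounded solution): distance 31.01 ≈ 31.00 km. ✓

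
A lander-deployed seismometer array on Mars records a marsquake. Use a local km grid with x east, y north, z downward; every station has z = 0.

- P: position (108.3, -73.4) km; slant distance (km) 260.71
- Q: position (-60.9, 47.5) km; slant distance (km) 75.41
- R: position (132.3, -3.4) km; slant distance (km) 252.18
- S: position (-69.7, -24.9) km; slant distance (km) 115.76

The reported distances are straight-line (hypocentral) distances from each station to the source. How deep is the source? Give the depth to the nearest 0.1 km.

Each station gives a sphere (x−x_i)² + (y−y_i)² + z² = d_i² (stations at z=0).
Subtracting the P sphere from Q and R: z² cancels, leaving linear equations in x and y:
-338.4 x + 241.8 y = 51131.65
48.0 x + 140.0 y = 4773.35
Solving: x ≈ -101.797, y ≈ 68.997 km (keep extra digits for the depth step; rounded: -101.8, 69.0).
Then from the P sphere: z² = 260.71² − (x − 108.3)² − (y + 73.4)² with x = -101.797, y = 68.997, so z ≈ 59.599 ≈ 59.6 km.

59.6 km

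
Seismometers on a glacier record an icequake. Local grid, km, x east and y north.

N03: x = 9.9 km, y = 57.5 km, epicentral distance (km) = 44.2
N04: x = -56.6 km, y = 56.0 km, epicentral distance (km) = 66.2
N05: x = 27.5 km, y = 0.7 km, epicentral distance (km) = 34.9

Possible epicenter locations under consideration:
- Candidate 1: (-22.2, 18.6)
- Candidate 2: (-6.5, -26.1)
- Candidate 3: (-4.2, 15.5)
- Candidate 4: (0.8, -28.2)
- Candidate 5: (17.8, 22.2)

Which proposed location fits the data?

Candidate 3

For each candidate, compare |candidate − station| to the reported distance:
Candidate 1: residuals N03 6.2, N04 15.4, N05 17.9 → max 17.9 km
Candidate 2: residuals N03 41.0, N04 30.0, N05 8.4 → max 41.0 km
Candidate 3: residuals N03 0.1, N04 0.0, N05 0.1 → max 0.1 km
Candidate 4: residuals N03 42.0, N04 35.7, N05 4.4 → max 42.0 km
Candidate 5: residuals N03 8.0, N04 15.5, N05 11.3 → max 15.5 km
Only Candidate 3 has all residuals ≈ 0.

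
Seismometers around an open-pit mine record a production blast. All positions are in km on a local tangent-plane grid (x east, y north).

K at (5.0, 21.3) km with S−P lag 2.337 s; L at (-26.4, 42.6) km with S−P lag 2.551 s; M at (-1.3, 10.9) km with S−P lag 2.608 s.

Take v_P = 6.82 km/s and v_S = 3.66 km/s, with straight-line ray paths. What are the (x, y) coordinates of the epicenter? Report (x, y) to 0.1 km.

Distance from S−P lag: d = Δt · v_P v_S / (v_P − v_S) = Δt · (6.82·3.66)/(6.82−3.66) ≈ 7.8991·Δt.
So d_K = 18.46, d_L = 20.15, d_M = 20.60 km.
Circle about each station: (x − 5.0)² + (y − 21.3)² = 18.46²; (x + 26.4)² + (y − 42.6)² = 20.15²; (x + 1.3)² + (y − 10.9)² = 20.60².
Subtracting the K equation from the L and M equations removes the quadratic terms:
-62.8 x + 42.6 y = 1967.78
-12.6 x − 20.8 y = -441.78
Solving the 2×2 system: x ≈ -12.0, y ≈ 28.5 km.

x ≈ -12.0 km, y ≈ 28.5 km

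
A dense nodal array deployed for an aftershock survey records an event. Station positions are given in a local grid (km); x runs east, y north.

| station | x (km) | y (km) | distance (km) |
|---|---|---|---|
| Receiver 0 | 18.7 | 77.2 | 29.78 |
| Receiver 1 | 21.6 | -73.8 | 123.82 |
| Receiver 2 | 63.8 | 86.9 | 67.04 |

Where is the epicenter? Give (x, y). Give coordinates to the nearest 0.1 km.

Circle about each station: (x − 18.7)² + (y − 77.2)² = 29.78²; (x − 21.6)² + (y + 73.8)² = 123.82²; (x − 63.8)² + (y − 86.9)² = 67.04².
Subtracting the Receiver 0 equation from the Receiver 1 and Receiver 2 equations removes the quadratic terms:
5.8 x − 302.0 y = -14841.07
90.2 x + 19.4 y = 1705.01
Solving the 2×2 system: x ≈ 8.3, y ≈ 49.3 km.

(8.3, 49.3)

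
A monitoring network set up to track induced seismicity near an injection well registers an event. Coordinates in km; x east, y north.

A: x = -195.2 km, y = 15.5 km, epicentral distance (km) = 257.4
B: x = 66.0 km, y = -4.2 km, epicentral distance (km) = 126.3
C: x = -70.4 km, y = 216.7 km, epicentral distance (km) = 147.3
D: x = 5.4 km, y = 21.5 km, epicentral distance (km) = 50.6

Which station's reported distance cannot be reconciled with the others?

D

Solve using three stations at a time. Using A, B, C (subtract circle equations pairwise → linear system) gives (x, y) ≈ (40.3, 119.5).
Distances from that point to each station vs reported:
  A: calculated 257.4 vs reported 257.4 → residual 0.0 km
  B: calculated 126.3 vs reported 126.3 → residual 0.0 km
  C: calculated 147.3 vs reported 147.3 → residual 0.0 km
  D: calculated 104.0 vs reported 50.6 → residual 53.4 km
A, B, C are mutually consistent (residuals ≈ 0); D is off by 53.4 km.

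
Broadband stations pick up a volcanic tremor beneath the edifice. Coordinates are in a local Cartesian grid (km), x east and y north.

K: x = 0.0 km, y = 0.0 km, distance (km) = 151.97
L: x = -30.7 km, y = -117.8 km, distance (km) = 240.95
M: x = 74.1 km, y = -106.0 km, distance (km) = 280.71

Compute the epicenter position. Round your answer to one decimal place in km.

Circle about each station: x² + y² = 151.97²; (x + 30.7)² + (y + 117.8)² = 240.95²; (x − 74.1)² + (y + 106.0)² = 280.71².
Subtracting pairs of circle equations eliminates x²+y² and gives linear equations (the radical axes):
-61.4 x − 235.6 y = -20142.69
148.2 x − 212.0 y = -38976.41
Solving the 2×2 system: x ≈ -102.5, y ≈ 112.2 km.

(-102.5, 112.2)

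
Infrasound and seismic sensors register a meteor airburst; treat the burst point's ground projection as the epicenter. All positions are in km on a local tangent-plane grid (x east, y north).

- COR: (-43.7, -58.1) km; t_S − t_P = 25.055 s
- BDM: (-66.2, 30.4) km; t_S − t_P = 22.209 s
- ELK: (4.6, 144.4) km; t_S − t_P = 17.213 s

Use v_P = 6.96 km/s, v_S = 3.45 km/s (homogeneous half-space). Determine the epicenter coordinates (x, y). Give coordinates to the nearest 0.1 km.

83.4 km east, 56.9 km north

Distance from S−P lag: d = Δt · v_P v_S / (v_P − v_S) = Δt · (6.96·3.45)/(6.96−3.45) ≈ 6.8410·Δt.
So d_COR = 171.40, d_BDM = 151.93, d_ELK = 117.75 km.
Circle about each station: (x + 43.7)² + (y + 58.1)² = 171.40²; (x + 66.2)² + (y − 30.4)² = 151.93²; (x − 4.6)² + (y − 144.4)² = 117.75².
Subtracting the COR equation from the BDM and ELK equations removes the quadratic terms:
-45.0 x + 177.0 y = 6316.54
96.6 x + 405.0 y = 31100.12
Solving the 2×2 system: x ≈ 83.4, y ≈ 56.9 km.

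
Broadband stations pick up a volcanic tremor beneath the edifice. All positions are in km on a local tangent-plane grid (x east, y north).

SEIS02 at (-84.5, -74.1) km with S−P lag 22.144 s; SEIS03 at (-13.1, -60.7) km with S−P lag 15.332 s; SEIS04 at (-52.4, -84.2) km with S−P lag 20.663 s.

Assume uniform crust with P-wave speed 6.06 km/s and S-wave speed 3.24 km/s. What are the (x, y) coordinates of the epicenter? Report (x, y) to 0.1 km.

Distance from S−P lag: d = Δt · v_P v_S / (v_P − v_S) = Δt · (6.06·3.24)/(6.06−3.24) ≈ 6.9626·Δt.
So d_SEIS02 = 154.18, d_SEIS03 = 106.75, d_SEIS04 = 143.87 km.
Circle about each station: (x + 84.5)² + (y + 74.1)² = 154.18²; (x + 13.1)² + (y + 60.7)² = 106.75²; (x + 52.4)² + (y + 84.2)² = 143.87².
Subtracting the SEIS02 equation from the SEIS03 and SEIS04 equations removes the quadratic terms:
142.8 x + 26.8 y = 3600.95
64.2 x − 20.2 y = 277.24
Solving the 2×2 system: x ≈ 17.4, y ≈ 41.6 km.
Check against SEIS02 (with the unrounded x, y): √((x + 84.5)²+(y + 74.1)²) = 154.18 ≈ 154.18 km. ✓

(17.4, 41.6)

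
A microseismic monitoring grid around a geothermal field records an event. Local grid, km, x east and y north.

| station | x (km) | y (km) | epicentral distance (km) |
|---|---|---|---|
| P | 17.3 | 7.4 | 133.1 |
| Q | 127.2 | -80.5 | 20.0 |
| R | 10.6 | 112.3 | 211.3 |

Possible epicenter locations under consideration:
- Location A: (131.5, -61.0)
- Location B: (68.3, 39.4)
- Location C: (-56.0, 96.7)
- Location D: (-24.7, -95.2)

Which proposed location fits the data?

For each candidate, compare |candidate − station| to the reported distance:
Location A: residuals P 0.0, Q 0.0, R 0.0 → max 0.0 km
Location B: residuals P 72.9, Q 113.6, R 118.3 → max 118.3 km
Location C: residuals P 17.6, Q 234.9, R 142.9 → max 234.9 km
Location D: residuals P 22.2, Q 132.6, R 0.8 → max 132.6 km
Only Location A has all residuals ≈ 0.

Location A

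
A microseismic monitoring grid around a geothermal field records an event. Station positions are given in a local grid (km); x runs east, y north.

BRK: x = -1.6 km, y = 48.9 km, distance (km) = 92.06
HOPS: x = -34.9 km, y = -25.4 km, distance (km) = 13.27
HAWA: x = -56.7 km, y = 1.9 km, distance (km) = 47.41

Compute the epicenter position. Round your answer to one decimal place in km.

x ≈ -31.4 km, y ≈ -38.2 km

Circle about each station: (x + 1.6)² + (y − 48.9)² = 92.06²; (x + 34.9)² + (y + 25.4)² = 13.27²; (x + 56.7)² + (y − 1.9)² = 47.41².
Subtracting the BRK equation from the HOPS and HAWA equations removes the quadratic terms:
-66.6 x − 148.6 y = 7768.35
-110.2 x − 94.0 y = 7052.07
Solving the 2×2 system: x ≈ -31.4, y ≈ -38.2 km.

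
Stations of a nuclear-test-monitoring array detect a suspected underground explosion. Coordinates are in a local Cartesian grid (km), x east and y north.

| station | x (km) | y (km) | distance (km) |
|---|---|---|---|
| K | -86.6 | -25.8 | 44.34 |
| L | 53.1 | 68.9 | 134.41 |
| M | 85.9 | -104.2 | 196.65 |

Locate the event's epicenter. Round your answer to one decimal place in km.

Circle about each station: (x + 86.6)² + (y + 25.8)² = 44.34²; (x − 53.1)² + (y − 68.9)² = 134.41²; (x − 85.9)² + (y + 104.2)² = 196.65².
Subtracting the K equation from the L and M equations removes the quadratic terms:
279.4 x + 189.4 y = -16698.39
345.0 x − 156.8 y = -26633.94
Solving the 2×2 system: x ≈ -70.2, y ≈ 15.4 km.

-70.2 km east, 15.4 km north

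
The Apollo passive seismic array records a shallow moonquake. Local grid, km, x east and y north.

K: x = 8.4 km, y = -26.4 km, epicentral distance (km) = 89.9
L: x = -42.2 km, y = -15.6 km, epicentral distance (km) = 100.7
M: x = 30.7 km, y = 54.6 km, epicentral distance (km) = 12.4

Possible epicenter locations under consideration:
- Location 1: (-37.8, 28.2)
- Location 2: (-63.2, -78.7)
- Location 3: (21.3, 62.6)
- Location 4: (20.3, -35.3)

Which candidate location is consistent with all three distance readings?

For each candidate, compare |candidate − station| to the reported distance:
Location 1: residuals K 18.4, L 56.7, M 61.0 → max 61.0 km
Location 2: residuals K 1.2, L 34.2, M 150.7 → max 150.7 km
Location 3: residuals K 0.0, L 0.0, M 0.1 → max 0.1 km
Location 4: residuals K 75.0, L 35.2, M 78.1 → max 78.1 km
Only Location 3 has all residuals ≈ 0.

Location 3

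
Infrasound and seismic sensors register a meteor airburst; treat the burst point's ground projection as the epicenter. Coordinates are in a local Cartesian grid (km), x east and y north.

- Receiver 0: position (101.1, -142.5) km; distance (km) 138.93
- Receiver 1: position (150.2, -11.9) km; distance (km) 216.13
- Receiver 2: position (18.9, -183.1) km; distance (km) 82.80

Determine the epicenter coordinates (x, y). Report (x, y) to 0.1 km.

(-36.2, -121.3)

Circle about each station: (x − 101.1)² + (y + 142.5)² = 138.93²; (x − 150.2)² + (y + 11.9)² = 216.13²; (x − 18.9)² + (y + 183.1)² = 82.80².
Subtracting the Receiver 0 equation from the Receiver 1 and Receiver 2 equations removes the quadratic terms:
98.2 x + 261.2 y = -35236.44
-164.4 x − 81.2 y = 15801.06
Solving the 2×2 system: x ≈ -36.2, y ≈ -121.3 km.
Check against Receiver 0 (with the unrounded x, y): √((x − 101.1)²+(y + 142.5)²) = 138.93 ≈ 138.93 km. ✓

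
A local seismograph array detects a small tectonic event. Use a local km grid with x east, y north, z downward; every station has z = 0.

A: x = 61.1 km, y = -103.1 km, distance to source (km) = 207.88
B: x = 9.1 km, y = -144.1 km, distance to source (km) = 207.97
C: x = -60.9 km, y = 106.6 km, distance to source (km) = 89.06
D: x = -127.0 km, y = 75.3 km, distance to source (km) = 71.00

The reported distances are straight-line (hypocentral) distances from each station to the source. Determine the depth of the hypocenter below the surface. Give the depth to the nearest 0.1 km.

depth ≈ 43.5 km

Each station gives a sphere (x−x_i)² + (y−y_i)² + z² = d_i² (stations at z=0).
Subtracting the A sphere from B and C: z² cancels, leaving linear equations in x and y:
-104.0 x − 82.0 y = 6447.37
-244.0 x + 419.4 y = 35991.96
Solving: x ≈ -88.885, y ≈ 34.106 km (keep extra digits for the depth step; rounded: -88.9, 34.1).
Then from the A sphere: z² = 207.88² − (x − 61.1)² − (y + 103.1)² with x = -88.885, y = 34.106, so z ≈ 43.510 ≈ 43.5 km.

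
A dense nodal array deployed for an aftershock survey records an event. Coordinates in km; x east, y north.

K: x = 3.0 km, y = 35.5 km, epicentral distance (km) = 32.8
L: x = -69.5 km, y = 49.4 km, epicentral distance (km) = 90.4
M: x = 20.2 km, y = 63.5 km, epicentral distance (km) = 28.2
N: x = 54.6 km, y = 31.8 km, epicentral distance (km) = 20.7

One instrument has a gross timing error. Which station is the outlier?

Solve using three stations at a time. Using K, M, N (subtract circle equations pairwise → linear system) gives (x, y) ≈ (35.5, 39.8).
Distances from that point to each station vs reported:
  K: calculated 32.8 vs reported 32.8 → residual 0.0 km
  L: calculated 105.5 vs reported 90.4 → residual 15.1 km
  M: calculated 28.2 vs reported 28.2 → residual 0.0 km
  N: calculated 20.7 vs reported 20.7 → residual 0.0 km
K, M, N are mutually consistent (residuals ≈ 0); L is off by 15.1 km.

L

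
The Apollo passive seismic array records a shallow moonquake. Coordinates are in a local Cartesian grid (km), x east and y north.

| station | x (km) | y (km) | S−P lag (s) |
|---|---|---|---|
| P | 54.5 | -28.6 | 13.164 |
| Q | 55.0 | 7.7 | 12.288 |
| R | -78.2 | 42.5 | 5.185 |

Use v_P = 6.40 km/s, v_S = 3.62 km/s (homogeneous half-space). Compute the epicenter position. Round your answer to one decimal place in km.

(-47.3, 12.3)

Distance from S−P lag: d = Δt · v_P v_S / (v_P − v_S) = Δt · (6.40·3.62)/(6.40−3.62) ≈ 8.3338·Δt.
So d_P = 109.71, d_Q = 102.41, d_R = 43.21 km.
Circle about each station: (x − 54.5)² + (y + 28.6)² = 109.71²; (x − 55.0)² + (y − 7.7)² = 102.41²; (x + 78.2)² + (y − 42.5)² = 43.21².
Subtracting the P equation from the Q and R equations removes the quadratic terms:
1.0 x + 72.6 y = 844.56
-265.4 x + 142.2 y = 14302.46
Solving the 2×2 system: x ≈ -47.3, y ≈ 12.3 km.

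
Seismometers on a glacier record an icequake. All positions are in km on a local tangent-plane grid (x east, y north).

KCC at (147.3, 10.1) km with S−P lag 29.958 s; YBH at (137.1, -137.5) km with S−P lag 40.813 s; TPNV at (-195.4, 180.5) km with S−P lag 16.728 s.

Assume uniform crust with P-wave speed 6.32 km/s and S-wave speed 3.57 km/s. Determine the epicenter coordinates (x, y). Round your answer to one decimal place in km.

(-69.4, 126.1)

Distance from S−P lag: d = Δt · v_P v_S / (v_P − v_S) = Δt · (6.32·3.57)/(6.32−3.57) ≈ 8.2045·Δt.
So d_KCC = 245.79, d_YBH = 334.85, d_TPNV = 137.25 km.
Circle about each station: (x − 147.3)² + (y − 10.1)² = 245.79²; (x − 137.1)² + (y + 137.5)² = 334.85²; (x + 195.4)² + (y − 180.5)² = 137.25².
Subtracting pairs of circle equations eliminates x²+y² and gives linear equations (the radical axes):
-20.4 x − 295.2 y = -35808.44
-685.4 x + 340.8 y = 90537.27
Solving the 2×2 system: x ≈ -69.4, y ≈ 126.1 km.
Check against KCC (with the unrounded x, y): √((x − 147.3)²+(y − 10.1)²) = 245.79 ≈ 245.79 km. ✓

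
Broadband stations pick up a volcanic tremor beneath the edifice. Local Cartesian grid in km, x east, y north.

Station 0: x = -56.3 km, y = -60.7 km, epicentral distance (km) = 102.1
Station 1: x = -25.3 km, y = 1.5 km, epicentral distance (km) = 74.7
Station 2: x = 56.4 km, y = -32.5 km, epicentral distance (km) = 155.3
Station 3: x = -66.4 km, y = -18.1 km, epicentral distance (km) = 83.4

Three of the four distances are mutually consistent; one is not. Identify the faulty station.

Station 0

Solve using three stations at a time. Using Station 1, Station 2, Station 3 (subtract circle equations pairwise → linear system) gives (x, y) ≈ (-64.2, 65.4).
Distances from that point to each station vs reported:
  Station 0: calculated 126.3 vs reported 102.1 → residual 24.2 km
  Station 1: calculated 74.8 vs reported 74.7 → residual 0.1 km
  Station 2: calculated 155.4 vs reported 155.3 → residual 0.1 km
  Station 3: calculated 83.5 vs reported 83.4 → residual 0.1 km
Station 1, Station 2, Station 3 are mutually consistent (residuals ≈ 0); Station 0 is off by 24.2 km.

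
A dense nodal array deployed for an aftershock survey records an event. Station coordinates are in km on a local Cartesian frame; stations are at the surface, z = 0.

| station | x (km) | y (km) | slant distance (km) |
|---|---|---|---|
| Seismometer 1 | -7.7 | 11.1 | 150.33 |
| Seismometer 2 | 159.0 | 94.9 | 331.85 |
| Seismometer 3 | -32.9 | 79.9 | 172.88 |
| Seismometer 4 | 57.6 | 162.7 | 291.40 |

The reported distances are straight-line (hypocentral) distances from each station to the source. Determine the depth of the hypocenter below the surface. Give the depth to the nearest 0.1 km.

51.3 km

Each station gives a sphere (x−x_i)² + (y−y_i)² + z² = d_i² (stations at z=0).
Subtracting the Seismometer 1 sphere from Seismometer 2 and Seismometer 3: z² cancels, leaving linear equations in x and y:
333.4 x + 167.6 y = -53420.80
-50.4 x + 137.6 y = -4.47
Solving: x ≈ -135.301, y ≈ -49.590 km (keep extra digits for the depth step; rounded: -135.3, -49.6).
Then from the Seismometer 1 sphere: z² = 150.33² − (x + 7.7)² − (y − 11.1)² with x = -135.301, y = -49.590, so z ≈ 51.321 ≈ 51.3 km.
Check against Seismometer 4 (with the unrounded solution): distance 291.40 ≈ 291.40 km. ✓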